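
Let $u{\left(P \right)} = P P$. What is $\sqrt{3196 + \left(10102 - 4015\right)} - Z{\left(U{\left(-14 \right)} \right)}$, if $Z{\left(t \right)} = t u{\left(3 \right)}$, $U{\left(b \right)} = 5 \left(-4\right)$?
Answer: $180 + \sqrt{9283} \approx 276.35$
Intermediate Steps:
$u{\left(P \right)} = P^{2}$
$U{\left(b \right)} = -20$
$Z{\left(t \right)} = 9 t$ ($Z{\left(t \right)} = t 3^{2} = t 9 = 9 t$)
$\sqrt{3196 + \left(10102 - 4015\right)} - Z{\left(U{\left(-14 \right)} \right)} = \sqrt{3196 + \left(10102 - 4015\right)} - 9 \left(-20\right) = \sqrt{3196 + \left(10102 - 4015\right)} - -180 = \sqrt{3196 + 6087} + 180 = \sqrt{9283} + 180 = 180 + \sqrt{9283}$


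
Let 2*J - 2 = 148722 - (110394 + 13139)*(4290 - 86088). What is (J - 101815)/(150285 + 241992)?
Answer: 1684116238/130759 ≈ 12880.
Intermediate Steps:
J = 5052450529 (J = 1 + (148722 - (110394 + 13139)*(4290 - 86088))/2 = 1 + (148722 - 123533*(-81798))/2 = 1 + (148722 - 1*(-10104752334))/2 = 1 + (148722 + 10104752334)/2 = 1 + (½)*10104901056 = 1 + 5052450528 = 5052450529)
(J - 101815)/(150285 + 241992) = (5052450529 - 101815)/(150285 + 241992) = 5052348714/392277 = 5052348714*(1/392277) = 1684116238/130759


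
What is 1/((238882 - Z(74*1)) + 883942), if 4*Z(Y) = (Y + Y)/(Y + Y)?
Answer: 4/4491295 ≈ 8.9061e-7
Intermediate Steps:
Z(Y) = ¼ (Z(Y) = ((Y + Y)/(Y + Y))/4 = ((2*Y)/((2*Y)))/4 = ((2*Y)*(1/(2*Y)))/4 = (¼)*1 = ¼)
1/((238882 - Z(74*1)) + 883942) = 1/((238882 - 1*¼) + 883942) = 1/((238882 - ¼) + 883942) = 1/(955527/4 + 883942) = 1/(4491295/4) = 4/4491295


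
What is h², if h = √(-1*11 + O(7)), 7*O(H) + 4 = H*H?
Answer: -32/7 ≈ -4.5714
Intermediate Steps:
O(H) = -4/7 + H²/7 (O(H) = -4/7 + (H*H)/7 = -4/7 + H²/7)
h = 4*I*√14/7 (h = √(-1*11 + (-4/7 + (⅐)*7²)) = √(-11 + (-4/7 + (⅐)*49)) = √(-11 + (-4/7 + 7)) = √(-11 + 45/7) = √(-32/7) = 4*I*√14/7 ≈ 2.1381*I)
h² = (4*I*√14/7)² = -32/7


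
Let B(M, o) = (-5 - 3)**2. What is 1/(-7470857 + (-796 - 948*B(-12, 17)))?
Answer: -1/7532325 ≈ -1.3276e-7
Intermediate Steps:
B(M, o) = 64 (B(M, o) = (-8)**2 = 64)
1/(-7470857 + (-796 - 948*B(-12, 17))) = 1/(-7470857 + (-796 - 948*64)) = 1/(-7470857 + (-796 - 60672)) = 1/(-7470857 - 61468) = 1/(-7532325) = -1/7532325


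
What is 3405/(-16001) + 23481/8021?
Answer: 348407976/128344021 ≈ 2.7146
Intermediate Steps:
3405/(-16001) + 23481/8021 = 3405*(-1/16001) + 23481*(1/8021) = -3405/16001 + 23481/8021 = 348407976/128344021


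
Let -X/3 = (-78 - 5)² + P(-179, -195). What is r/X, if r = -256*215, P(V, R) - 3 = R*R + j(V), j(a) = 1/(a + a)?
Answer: 3940864/9648171 ≈ 0.40846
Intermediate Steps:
j(a) = 1/(2*a)
P(V, R) = 3 + R² + 1/(2*V) (P(V, R) = 3 + (R*R + 1/(2*V)) = 3 + (R² + 1/(2*V)) = 3 + R² + 1/(2*V))
X = -48240855/358 (X = -3*((-78 - 5)² + (3 + (-195)² + (½)/(-179))) = -3*((-83)² + (3 + 38025 + (½)*(-1/179))) = -3*(6889 + (3 + 38025 - 1/358)) = -3*(6889 + 13614023/358) = -3*16080285/358 = -48240855/358 ≈ -1.3475e+5)
r = -55040
r/X = -55040/(-48240855/358) = -55040*(-358/48240855) = 3940864/9648171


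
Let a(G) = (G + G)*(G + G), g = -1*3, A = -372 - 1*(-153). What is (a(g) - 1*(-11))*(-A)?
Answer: 10293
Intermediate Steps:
A = -219 (A = -372 + 153 = -219)
g = -3
a(G) = 4*G**2 (a(G) = (2*G)*(2*G) = 4*G**2)
(a(g) - 1*(-11))*(-A) = (4*(-3)**2 - 1*(-11))*(-1*(-219)) = (4*9 + 11)*219 = (36 + 11)*219 = 47*219 = 10293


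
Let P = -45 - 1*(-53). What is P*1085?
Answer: 8680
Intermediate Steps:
P = 8 (P = -45 + 53 = 8)
P*1085 = 8*1085 = 8680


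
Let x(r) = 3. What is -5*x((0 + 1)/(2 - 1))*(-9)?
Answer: 135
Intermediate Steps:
-5*x((0 + 1)/(2 - 1))*(-9) = -5*3*(-9) = -15*(-9) = 135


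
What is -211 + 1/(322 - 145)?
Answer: -37346/177 ≈ -210.99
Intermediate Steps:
-211 + 1/(322 - 145) = -211 + 1/177 = -37346/177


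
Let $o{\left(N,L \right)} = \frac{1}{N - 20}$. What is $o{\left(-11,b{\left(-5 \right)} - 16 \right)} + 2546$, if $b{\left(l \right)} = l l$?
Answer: $\frac{78925}{31} \approx 2546.0$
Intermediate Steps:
$b{\left(l \right)} = l^{2}$
$o{\left(N,L \right)} = \frac{1}{-20 + N}$
$o{\left(-11,b{\left(-5 \right)} - 16 \right)} + 2546 = \frac{1}{-20 - 11} + 2546 = \frac{1}{-31} + 2546 = - \frac{1}{31} + 2546 = \frac{78925}{31}$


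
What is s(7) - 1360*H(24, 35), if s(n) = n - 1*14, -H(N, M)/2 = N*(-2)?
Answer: -130567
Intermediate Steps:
H(N, M) = 4*N (H(N, M) = -2*N*(-2) = -(-4)*N = 4*N)
s(n) = -14 + n (s(n) = n - 14 = -14 + n)
s(7) - 1360*H(24, 35) = (-14 + 7) - 5440*24 = -7 - 1360*96 = -7 - 130560 = -130567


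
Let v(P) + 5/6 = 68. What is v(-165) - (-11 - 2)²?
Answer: -611/6 ≈ -101.83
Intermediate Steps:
v(P) = 403/6 (v(P) = -⅚ + 68 = 403/6)
v(-165) - (-11 - 2)² = 403/6 - (-11 - 2)² = 403/6 - 1*(-13)² = 403/6 - 1*169 = 403/6 - 169 = -611/6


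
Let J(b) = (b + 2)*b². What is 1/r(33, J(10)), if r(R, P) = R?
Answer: 1/33 ≈ 0.030303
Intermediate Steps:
J(b) = b²*(2 + b) (J(b) = (2 + b)*b² = b²*(2 + b))
1/r(33, J(10)) = 1/33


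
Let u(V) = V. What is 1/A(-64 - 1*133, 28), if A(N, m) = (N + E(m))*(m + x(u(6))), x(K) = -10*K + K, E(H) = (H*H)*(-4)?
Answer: 1/86658 ≈ 1.1540e-5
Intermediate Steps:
E(H) = -4*H² (E(H) = H²*(-4) = -4*H²)
x(K) = -9*K
A(N, m) = (-54 + m)*(N - 4*m²) (A(N, m) = (N - 4*m²)*(m - 9*6) = (N - 4*m²)*(m - 54) = (N - 4*m²)*(-54 + m) = (-54 + m)*(N - 4*m²))
1/A(-64 - 1*133, 28) = 1/(-54*(-64 - 1*133) - 4*28³ + 216*28² + (-64 - 1*133)*28) = 1/(-54*(-64 - 133) - 4*21952 + 216*784 + (-64 - 133)*28) = 1/(-54*(-197) - 87808 + 169344 - 197*28) = 1/(10638 - 87808 + 169344 - 5516) = 1/86658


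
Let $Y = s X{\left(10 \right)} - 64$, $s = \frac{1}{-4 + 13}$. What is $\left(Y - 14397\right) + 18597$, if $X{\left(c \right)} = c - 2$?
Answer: $\frac{37232}{9} \approx 4136.9$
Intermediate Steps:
$s = \frac{1}{9} \approx 0.11111$
$X{\left(c \right)} = -2 + c$ ($X{\left(c \right)} = c - 2 = -2 + c$)
$Y = - \frac{568}{9}$ ($Y = \frac{-2 + 10}{9} - 64 = \frac{1}{9} \cdot 8 - 64 = \frac{8}{9} - 64 = - \frac{568}{9} \approx -63.111$)
$\left(Y - 14397\right) + 18597 = \left(- \frac{568}{9} - 14397\right) + 18597 = - \frac{130141}{9} + 18597 = \frac{37232}{9}$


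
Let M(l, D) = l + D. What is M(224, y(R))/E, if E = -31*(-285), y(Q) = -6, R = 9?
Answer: 218/8835 ≈ 0.024675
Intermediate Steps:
M(l, D) = D + l
E = 8835
M(224, y(R))/E = (-6 + 224)/8835 = 218*(1/8835) = 218/8835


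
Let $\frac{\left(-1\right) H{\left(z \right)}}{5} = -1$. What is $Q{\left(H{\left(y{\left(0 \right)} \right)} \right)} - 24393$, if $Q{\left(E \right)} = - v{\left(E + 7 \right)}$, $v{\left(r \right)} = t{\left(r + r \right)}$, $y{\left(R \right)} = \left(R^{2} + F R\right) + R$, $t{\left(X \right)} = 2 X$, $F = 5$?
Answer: $-24441$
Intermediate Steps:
$y{\left(R \right)} = R^{2} + 6 R$ ($y{\left(R \right)} = \left(R^{2} + 5 R\right) + R = R^{2} + 6 R$)
$v{\left(r \right)} = 4 r$ ($v{\left(r \right)} = 2 \left(r + r\right) = 2 \cdot 2 r = 4 r$)
$H{\left(z \right)} = 5$ ($H{\left(z \right)} = \left(-5\right) \left(-1\right) = 5$)
$Q{\left(E \right)} = -28 - 4 E$ ($Q{\left(E \right)} = - 4 \left(E + 7\right) = - 4 \left(7 + E\right) = - (28 + 4 E) = -28 - 4 E$)
$Q{\left(H{\left(y{\left(0 \right)} \right)} \right)} - 24393 = \left(-28 - 20\right) - 24393 = -48 - 24393 = -24441$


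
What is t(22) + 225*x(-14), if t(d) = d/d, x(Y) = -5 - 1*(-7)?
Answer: 451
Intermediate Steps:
x(Y) = 2 (x(Y) = -5 + 7 = 2)
t(d) = 1
t(22) + 225*x(-14) = 1 + 225*2 = 1 + 450 = 451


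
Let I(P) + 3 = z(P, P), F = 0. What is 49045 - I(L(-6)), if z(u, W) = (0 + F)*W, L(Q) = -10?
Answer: 49048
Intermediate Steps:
z(u, W) = 0 (z(u, W) = (0 + 0)*W = 0*W = 0)
I(P) = -3 (I(P) = -3 + 0 = -3)
49045 - I(L(-6)) = 49045 - 1*(-3) = 49045 + 3 = 49048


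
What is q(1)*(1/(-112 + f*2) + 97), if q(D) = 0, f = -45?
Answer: 0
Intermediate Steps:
q(1)*(1/(-112 + f*2) + 97) = 0*(1/(-112 - 45*2) + 97) = 0*(1/(-112 - 90) + 97) = 0*(1/(-202) + 97) = 0*(-1/202 + 97) = 0*(19593/202) = 0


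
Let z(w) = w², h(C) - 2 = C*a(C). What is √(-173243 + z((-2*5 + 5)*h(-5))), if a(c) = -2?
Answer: 17*I*√587 ≈ 411.88*I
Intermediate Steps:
h(C) = 2 - 2*C (h(C) = 2 + C*(-2) = 2 - 2*C)
√(-173243 + z((-2*5 + 5)*h(-5))) = √(-173243 + ((-2*5 + 5)*(2 - 2*(-5)))²) = √(-173243 + ((-10 + 5)*(2 + 10))²) = √(-173243 + (-5*12)²) = √(-173243 + (-60)²) = √(-173243 + 3600) = √(-169643) = 17*I*√587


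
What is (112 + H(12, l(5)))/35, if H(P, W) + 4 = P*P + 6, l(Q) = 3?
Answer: 258/35 ≈ 7.3714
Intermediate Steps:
H(P, W) = 2 + P² (H(P, W) = -4 + (P*P + 6) = -4 + (P² + 6) = -4 + (6 + P²) = 2 + P²)
(112 + H(12, l(5)))/35 = (112 + (2 + 12²))/35 = (112 + (2 + 144))/35 = (112 + 146)/35 = (1/35)*258 = 258/35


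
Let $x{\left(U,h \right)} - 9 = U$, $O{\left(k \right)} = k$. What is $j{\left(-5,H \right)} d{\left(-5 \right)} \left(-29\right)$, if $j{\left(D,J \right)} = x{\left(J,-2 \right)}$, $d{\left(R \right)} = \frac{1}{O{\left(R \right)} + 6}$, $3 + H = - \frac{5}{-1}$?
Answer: $-319$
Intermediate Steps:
$H = 2$ ($H = -3 - \frac{5}{-1} = -3 - -5 = -3 + 5 = 2$)
$x{\left(U,h \right)} = 9 + U$
$d{\left(R \right)} = \frac{1}{6 + R}$ ($d{\left(R \right)} = \frac{1}{R + 6} = \frac{1}{6 + R}$)
$j{\left(D,J \right)} = 9 + J$
$j{\left(-5,H \right)} d{\left(-5 \right)} \left(-29\right) = \frac{9 + 2}{6 - 5} \left(-29\right) = \frac{11}{1} \left(-29\right) = 11 \cdot 1 \left(-29\right) = 11 \left(-29\right) = -319$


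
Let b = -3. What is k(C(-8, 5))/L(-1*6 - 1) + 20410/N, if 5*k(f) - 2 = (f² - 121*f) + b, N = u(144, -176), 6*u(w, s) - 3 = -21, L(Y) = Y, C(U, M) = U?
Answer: -717443/105 ≈ -6832.8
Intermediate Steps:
u(w, s) = -3 (u(w, s) = ½ + (⅙)*(-21) = ½ - 7/2 = -3)
N = -3
k(f) = -⅕ - 121*f/5 + f²/5 (k(f) = ⅖ + ((f² - 121*f) - 3)/5 = ⅖ + (-3 + f² - 121*f)/5 = ⅖ + (-⅗ - 121*f/5 + f²/5) = -⅕ - 121*f/5 + f²/5)
k(C(-8, 5))/L(-1*6 - 1) + 20410/N = (-⅕ - 121/5*(-8) + (⅕)*(-8)²)/(-1*6 - 1) + 20410/(-3) = (-⅕ + 968/5 + (⅕)*64)/(-6 - 1) + 20410*(-⅓) = (-⅕ + 968/5 + 64/5)/(-7) - 20410/3 = (1031/5)*(-⅐) - 20410/3 = -1031/35 - 20410/3 = -717443/105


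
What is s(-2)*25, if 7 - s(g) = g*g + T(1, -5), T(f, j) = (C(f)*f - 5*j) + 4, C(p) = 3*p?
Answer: -725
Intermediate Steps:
T(f, j) = 4 - 5*j + 3*f² (T(f, j) = ((3*f)*f - 5*j) + 4 = (3*f² - 5*j) + 4 = (-5*j + 3*f²) + 4 = 4 - 5*j + 3*f²)
s(g) = -25 - g² (s(g) = 7 - (g*g + (4 - 5*(-5) + 3*1²)) = 7 - (g² + (4 + 25 + 3*1)) = 7 - (g² + (4 + 25 + 3)) = 7 - (g² + 32) = 7 - (32 + g²) = 7 + (-32 - g²) = -25 - g²)
s(-2)*25 = (-25 - 1*(-2)²)*25 = (-25 - 1*4)*25 = (-25 - 4)*25 = -29*25 = -725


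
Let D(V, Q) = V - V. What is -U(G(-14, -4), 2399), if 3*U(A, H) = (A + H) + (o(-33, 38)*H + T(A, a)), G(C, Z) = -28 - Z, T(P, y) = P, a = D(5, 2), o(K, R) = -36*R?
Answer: 3279481/3 ≈ 1.0932e+6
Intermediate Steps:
D(V, Q) = 0
a = 0
U(A, H) = -1367*H/3 + 2*A/3 (U(A, H) = ((A + H) + ((-36*38)*H + A))/3 = ((A + H) + (-1368*H + A))/3 = ((A + H) + (A - 1368*H))/3 = (-1367*H + 2*A)/3 = -1367*H/3 + 2*A/3)
-U(G(-14, -4), 2399) = -(-1367/3*2399 + 2*(-28 - 1*(-4))/3) = -(-3279433/3 + 2*(-28 + 4)/3) = -(-3279433/3 + (2/3)*(-24)) = -(-3279433/3 - 16) = -1*(-3279481/3) = 3279481/3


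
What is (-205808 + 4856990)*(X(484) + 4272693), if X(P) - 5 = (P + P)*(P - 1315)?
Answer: 16131648018780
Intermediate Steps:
X(P) = 5 + 2*P*(-1315 + P) (X(P) = 5 + (P + P)*(P - 1315) = 5 + (2*P)*(-1315 + P) = 5 + 2*P*(-1315 + P))
(-205808 + 4856990)*(X(484) + 4272693) = (-205808 + 4856990)*((5 - 2630*484 + 2*484²) + 4272693) = 4651182*((5 - 1272920 + 2*234256) + 4272693) = 4651182*((5 - 1272920 + 468512) + 4272693) = 4651182*(-804403 + 4272693) = 4651182*3468290 = 16131648018780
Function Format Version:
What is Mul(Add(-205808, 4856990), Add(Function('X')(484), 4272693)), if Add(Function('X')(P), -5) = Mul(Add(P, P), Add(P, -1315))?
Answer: 16131648018780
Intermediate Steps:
Function('X')(P) = Add(5, Mul(2, P, Add(-1315, P))) (Function('X')(P) = Add(5, Mul(Add(P, P), Add(P, -1315))) = Add(5, Mul(Mul(2, P), Add(-1315, P))) = Add(5, Mul(2, P, Add(-1315, P))))
Mul(Add(-205808, 4856990), Add(Function('X')(484), 4272693)) = Mul(Add(-205808, 4856990), Add(Add(5, Mul(-2630, 484), Mul(2, Pow(484, 2))), 4272693)) = Mul(4651182, Add(Add(5, -1272920, Mul(2, 234256)), 4272693)) = Mul(4651182, Add(Add(5, -1272920, 468512), 4272693)) = Mul(4651182, Add(-804403, 4272693)) = Mul(4651182, 3468290) = 16131648018780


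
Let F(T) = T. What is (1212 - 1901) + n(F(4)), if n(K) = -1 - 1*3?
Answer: -693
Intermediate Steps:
n(K) = -4 (n(K) = -1 - 3 = -4)
(1212 - 1901) + n(F(4)) = (1212 - 1901) - 4 = -689 - 4 = -693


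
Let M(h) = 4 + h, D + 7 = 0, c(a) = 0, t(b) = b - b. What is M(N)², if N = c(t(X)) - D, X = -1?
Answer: 121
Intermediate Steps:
t(b) = 0
D = -7 (D = -7 + 0 = -7)
N = 7 (N = 0 - 1*(-7) = 0 + 7 = 7)
M(N)² = (4 + 7)² = 11² = 121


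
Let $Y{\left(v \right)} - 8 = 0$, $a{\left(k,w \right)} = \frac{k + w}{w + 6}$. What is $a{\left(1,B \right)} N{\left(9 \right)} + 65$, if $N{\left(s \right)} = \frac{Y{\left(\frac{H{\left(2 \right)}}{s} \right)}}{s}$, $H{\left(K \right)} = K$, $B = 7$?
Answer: $\frac{7669}{117} \approx 65.547$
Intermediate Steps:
$a{\left(k,w \right)} = \frac{k + w}{6 + w}$
$Y{\left(v \right)} = 8$ ($Y{\left(v \right)} = 8 + 0 = 8$)
$N{\left(s \right)} = \frac{8}{s}$
$a{\left(1,B \right)} N{\left(9 \right)} + 65 = \frac{1 + 7}{6 + 7} \cdot \frac{8}{9} + 65 = \frac{1}{13} \cdot 8 \cdot 8 \cdot \frac{1}{9} + 65 = \frac{1}{13} \cdot 8 \cdot \frac{8}{9} + 65 = \frac{8}{13} \cdot \frac{8}{9} + 65 = \frac{64}{117} + 65 = \frac{7669}{117}$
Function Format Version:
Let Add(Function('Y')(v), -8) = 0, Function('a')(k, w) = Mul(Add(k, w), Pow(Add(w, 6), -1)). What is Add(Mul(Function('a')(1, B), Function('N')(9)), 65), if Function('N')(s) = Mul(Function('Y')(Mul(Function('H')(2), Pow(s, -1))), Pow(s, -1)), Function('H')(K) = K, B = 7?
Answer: Rational(7669, 117) ≈ 65.547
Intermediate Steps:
Function('a')(k, w) = Mul(Pow(Add(6, w), -1), Add(k, w)) (Function('a')(k, w) = Mul(Add(k, w), Pow(Add(6, w), -1)) = Mul(Pow(Add(6, w), -1), Add(k, w)))
Function('Y')(v) = 8 (Function('Y')(v) = Add(8, 0) = 8)
Function('N')(s) = Mul(8, Pow(s, -1))
Add(Mul(Function('a')(1, B), Function('N')(9)), 65) = Add(Mul(Mul(Pow(Add(6, 7), -1), Add(1, 7)), Mul(8, Pow(9, -1))), 65) = Add(Mul(Mul(Pow(13, -1), 8), Mul(8, Rational(1, 9))), 65) = Add(Mul(Mul(Rational(1, 13), 8), Rational(8, 9)), 65) = Add(Mul(Rational(8, 13), Rational(8, 9)), 65) = Add(Rational(64, 117), 65) = Rational(7669, 117)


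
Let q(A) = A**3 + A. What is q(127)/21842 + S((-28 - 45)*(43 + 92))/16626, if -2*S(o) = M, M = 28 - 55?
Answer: 69649943/742628 ≈ 93.788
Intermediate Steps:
q(A) = A + A**3
M = -27
S(o) = 27/2 (S(o) = -1/2*(-27) = 27/2)
q(127)/21842 + S((-28 - 45)*(43 + 92))/16626 = (127 + 127**3)/21842 + (27/2)/16626 = (127 + 2048383)*(1/21842) + (27/2)*(1/16626) = 2048510*(1/21842) + 9/11084 = 1024255/10921 + 9/11084 = 69649943/742628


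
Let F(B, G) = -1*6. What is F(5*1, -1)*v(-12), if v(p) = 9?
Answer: -54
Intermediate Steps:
F(B, G) = -6
F(5*1, -1)*v(-12) = -6*9 = -54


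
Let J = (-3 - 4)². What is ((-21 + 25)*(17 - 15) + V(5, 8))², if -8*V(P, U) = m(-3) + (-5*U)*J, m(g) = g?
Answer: 4108729/64 ≈ 64199.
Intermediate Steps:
J = 49 (J = (-7)² = 49)
V(P, U) = 3/8 + 245*U/8 (V(P, U) = -(-3 - 5*U*49)/8 = -(-3 - 245*U)/8 = 3/8 + 245*U/8)
((-21 + 25)*(17 - 15) + V(5, 8))² = ((-21 + 25)*(17 - 15) + (3/8 + (245/8)*8))² = (4*2 + (3/8 + 245))² = (8 + 1963/8)² = (2027/8)² = 4108729/64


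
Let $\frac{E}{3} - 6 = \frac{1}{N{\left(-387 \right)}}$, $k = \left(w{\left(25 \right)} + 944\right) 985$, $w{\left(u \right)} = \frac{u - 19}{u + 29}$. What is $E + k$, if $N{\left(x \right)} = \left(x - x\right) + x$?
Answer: $\frac{359897398}{387} \approx 9.2997 \cdot 10^{5}$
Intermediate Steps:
$N{\left(x \right)} = x$ ($N{\left(x \right)} = 0 + x = x$)
$w{\left(u \right)} = \frac{-19 + u}{29 + u}$
$k = \frac{8369545}{9}$ ($k = \left(\frac{-19 + 25}{29 + 25} + 944\right) 985 = \left(\frac{1}{54} \cdot 6 + 944\right) 985 = \left(\frac{1}{9} + 944\right) 985 = \frac{8497}{9} \cdot 985 = \frac{8369545}{9} \approx 9.2995 \cdot 10^{5}$)
$E = \frac{2321}{129}$ ($E = 18 + \frac{3}{-387} = 18 + 3 \left(- \frac{1}{387}\right) = 18 - \frac{1}{129} = \frac{2321}{129} \approx 17.992$)
$E + k = \frac{2321}{129} + \frac{8369545}{9} = \frac{359897398}{387}$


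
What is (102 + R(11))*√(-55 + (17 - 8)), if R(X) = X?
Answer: 113*I*√46 ≈ 766.4*I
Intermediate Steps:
(102 + R(11))*√(-55 + (17 - 8)) = (102 + 11)*√(-55 + (17 - 8)) = 113*√(-55 + 9) = 113*√(-46) = 113*(I*√46) = 113*I*√46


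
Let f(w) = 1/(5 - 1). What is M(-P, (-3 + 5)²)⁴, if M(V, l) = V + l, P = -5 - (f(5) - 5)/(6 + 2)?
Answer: 5236114321/1048576 ≈ 4993.5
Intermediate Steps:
f(w) = ¼ (f(w) = 1/4 = ¼)
P = -141/32 (P = -5 - (¼ - 5)/(6 + 2) = -5 - (-19)/(4*8) = -5 - 1*(-19/32) = -5 + 19/32 = -141/32 ≈ -4.4063)
M(-P, (-3 + 5)²)⁴ = (-1*(-141/32) + (-3 + 5)²)⁴ = (141/32 + 2²)⁴ = (141/32 + 4)⁴ = (269/32)⁴ = 5236114321/1048576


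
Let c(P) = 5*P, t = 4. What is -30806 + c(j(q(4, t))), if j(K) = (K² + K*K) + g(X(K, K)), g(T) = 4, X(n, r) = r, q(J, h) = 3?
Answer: -30696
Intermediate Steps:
j(K) = 4 + 2*K² (j(K) = (K² + K*K) + 4 = (K² + K²) + 4 = 2*K² + 4 = 4 + 2*K²)
-30806 + c(j(q(4, t))) = -30806 + 5*(4 + 2*3²) = -30806 + 5*(4 + 2*9) = -30806 + 5*(4 + 18) = -30806 + 5*22 = -30806 + 110 = -30696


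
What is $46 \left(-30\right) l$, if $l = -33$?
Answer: $45540$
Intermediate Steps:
$46 \left(-30\right) l = 46 \left(-30\right) \left(-33\right) = \left(-1380\right) \left(-33\right) = 45540$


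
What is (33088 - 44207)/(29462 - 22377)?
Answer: -11119/7085 ≈ -1.5694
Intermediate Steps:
(33088 - 44207)/(29462 - 22377) = -11119/7085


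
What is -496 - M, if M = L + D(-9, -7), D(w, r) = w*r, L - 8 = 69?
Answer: -636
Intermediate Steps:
L = 77 (L = 8 + 69 = 77)
D(w, r) = r*w
M = 140 (M = 77 - 7*(-9) = 77 + 63 = 140)
-496 - M = -496 - 1*140 = -496 - 140 = -636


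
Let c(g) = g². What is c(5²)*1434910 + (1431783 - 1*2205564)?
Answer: 896044969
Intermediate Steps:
c(5²)*1434910 + (1431783 - 1*2205564) = (5²)²*1434910 + (1431783 - 1*2205564) = 25²*1434910 + (1431783 - 2205564) = 625*1434910 - 773781 = 896818750 - 773781 = 896044969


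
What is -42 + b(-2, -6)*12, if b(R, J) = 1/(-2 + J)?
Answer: -87/2 ≈ -43.500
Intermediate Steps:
-42 + b(-2, -6)*12 = -42 + 12/(-2 - 6) = -42 + 12/(-8) = -42 - ⅛*12 = -42 - 3/2 = -87/2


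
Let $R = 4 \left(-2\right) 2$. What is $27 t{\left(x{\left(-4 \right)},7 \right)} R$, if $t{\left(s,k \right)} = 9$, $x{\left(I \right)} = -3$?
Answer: $-3888$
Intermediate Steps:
$R = -16$ ($R = \left(-8\right) 2 = -16$)
$27 t{\left(x{\left(-4 \right)},7 \right)} R = 27 \cdot 9 \left(-16\right) = 243 \left(-16\right) = -3888$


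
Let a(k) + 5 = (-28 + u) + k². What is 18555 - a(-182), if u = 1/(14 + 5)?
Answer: -276185/19 ≈ -14536.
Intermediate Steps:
u = 1/19 ≈ 0.052632
a(k) = -626/19 + k² (a(k) = -5 + ((-28 + 1/19) + k²) = -5 + (-531/19 + k²) = -626/19 + k²)
18555 - a(-182) = 18555 - (-626/19 + (-182)²) = 18555 - (-626/19 + 33124) = 18555 - 1*628730/19 = 18555 - 628730/19 = -276185/19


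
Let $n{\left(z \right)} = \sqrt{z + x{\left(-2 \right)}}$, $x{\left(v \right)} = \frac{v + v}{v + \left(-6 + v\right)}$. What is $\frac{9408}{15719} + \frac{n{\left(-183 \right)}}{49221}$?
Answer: $\frac{9408}{15719} + \frac{i \sqrt{4565}}{246105} \approx 0.59851 + 0.00027454 i$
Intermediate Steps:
$x{\left(v \right)} = \frac{2 v}{-6 + 2 v}$
$n{\left(z \right)} = \sqrt{\frac{2}{5} + z}$ ($n{\left(z \right)} = \sqrt{z - \frac{2}{-3 - 2}} = \sqrt{z - \frac{2}{-5}} = \sqrt{z - - \frac{2}{5}} = \sqrt{z + \frac{2}{5}} = \sqrt{\frac{2}{5} + z}$)
$\frac{9408}{15719} + \frac{n{\left(-183 \right)}}{49221} = \frac{9408}{15719} + \frac{\frac{1}{5} \sqrt{10 + 25 \left(-183\right)}}{49221} = 9408 \cdot \frac{1}{15719} + \frac{\sqrt{10 - 4575}}{5} \cdot \frac{1}{49221} = \frac{9408}{15719} + \frac{\sqrt{-4565}}{5} \cdot \frac{1}{49221} = \frac{9408}{15719} + \frac{i \sqrt{4565}}{5} \cdot \frac{1}{49221} = \frac{9408}{15719} + \frac{i \sqrt{4565}}{246105}$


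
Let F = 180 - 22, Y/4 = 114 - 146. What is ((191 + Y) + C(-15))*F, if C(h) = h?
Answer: 7584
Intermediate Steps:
Y = -128 (Y = 4*(114 - 146) = 4*(-32) = -128)
F = 158
((191 + Y) + C(-15))*F = ((191 - 128) - 15)*158 = (63 - 15)*158 = 48*158 = 7584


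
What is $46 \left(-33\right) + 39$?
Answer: $-1479$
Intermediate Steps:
$46 \left(-33\right) + 39 = -1518 + 39 = -1479$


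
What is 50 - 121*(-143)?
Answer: 17353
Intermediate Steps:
50 - 121*(-143) = 50 + 17303 = 17353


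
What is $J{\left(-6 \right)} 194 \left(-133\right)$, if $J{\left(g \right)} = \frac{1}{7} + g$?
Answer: $151126$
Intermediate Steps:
$J{\left(g \right)} = \frac{1}{7} + g$
$J{\left(-6 \right)} 194 \left(-133\right) = \left(\frac{1}{7} - 6\right) 194 \left(-133\right) = \left(- \frac{41}{7}\right) 194 \left(-133\right) = \left(- \frac{7954}{7}\right) \left(-133\right) = 151126$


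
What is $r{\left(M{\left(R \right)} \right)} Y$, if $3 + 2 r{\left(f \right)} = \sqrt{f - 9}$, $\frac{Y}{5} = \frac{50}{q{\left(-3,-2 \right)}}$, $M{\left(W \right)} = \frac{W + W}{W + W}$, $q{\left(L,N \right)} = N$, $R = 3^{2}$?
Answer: $\frac{375}{2} - 125 i \sqrt{2} \approx 187.5 - 176.78 i$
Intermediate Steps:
$R = 9$
$M{\left(W \right)} = 1$ ($M{\left(W \right)} = \frac{2 W}{2 W} = 2 W \frac{1}{2 W} = 1$)
$Y = -125$ ($Y = 5 \frac{50}{-2} = 5 \cdot 50 \left(- \frac{1}{2}\right) = 5 \left(-25\right) = -125$)
$r{\left(f \right)} = - \frac{3}{2} + \frac{\sqrt{-9 + f}}{2}$ ($r{\left(f \right)} = - \frac{3}{2} + \frac{\sqrt{f - 9}}{2} = - \frac{3}{2} + \frac{\sqrt{-9 + f}}{2}$)
$r{\left(M{\left(R \right)} \right)} Y = \left(- \frac{3}{2} + \frac{\sqrt{-9 + 1}}{2}\right) \left(-125\right) = \left(- \frac{3}{2} + \frac{\sqrt{-8}}{2}\right) \left(-125\right) = \left(- \frac{3}{2} + \frac{2 i \sqrt{2}}{2}\right) \left(-125\right) = \left(- \frac{3}{2} + i \sqrt{2}\right) \left(-125\right) = \frac{375}{2} - 125 i \sqrt{2}$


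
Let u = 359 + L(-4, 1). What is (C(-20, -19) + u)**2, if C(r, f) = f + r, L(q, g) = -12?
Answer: 94864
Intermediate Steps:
u = 347 (u = 359 - 12 = 347)
(C(-20, -19) + u)**2 = ((-19 - 20) + 347)**2 = (-39 + 347)**2 = 308**2 = 94864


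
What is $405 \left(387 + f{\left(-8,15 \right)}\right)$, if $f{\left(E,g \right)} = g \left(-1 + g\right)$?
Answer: $241785$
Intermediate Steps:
$405 \left(387 + f{\left(-8,15 \right)}\right) = 405 \left(387 + 15 \left(-1 + 15\right)\right) = 405 \left(387 + 15 \cdot 14\right) = 405 \left(387 + 210\right) = 405 \cdot 597 = 241785$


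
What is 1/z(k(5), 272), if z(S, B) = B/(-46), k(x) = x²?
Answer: -23/136 ≈ -0.16912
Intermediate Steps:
z(S, B) = -B/46 (z(S, B) = B*(-1/46) = -B/46)
1/z(k(5), 272) = 1/(-1/46*272) = 1/(-136/23) = -23/136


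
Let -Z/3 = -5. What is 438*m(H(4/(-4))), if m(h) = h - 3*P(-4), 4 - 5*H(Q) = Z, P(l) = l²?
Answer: -109938/5 ≈ -21988.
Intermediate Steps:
Z = 15 (Z = -3*(-5) = 15)
H(Q) = -11/5 (H(Q) = ⅘ - ⅕*15 = ⅘ - 3 = -11/5)
m(h) = -48 + h (m(h) = h - 3*(-4)² = h - 3*16 = h - 48 = -48 + h)
438*m(H(4/(-4))) = 438*(-48 - 11/5) = 438*(-251/5) = -109938/5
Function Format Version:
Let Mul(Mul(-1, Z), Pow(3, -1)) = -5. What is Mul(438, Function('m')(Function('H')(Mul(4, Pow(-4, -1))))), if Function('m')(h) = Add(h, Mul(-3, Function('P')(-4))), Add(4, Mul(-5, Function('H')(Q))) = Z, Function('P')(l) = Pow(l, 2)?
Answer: Rational(-109938, 5) ≈ -21988.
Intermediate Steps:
Z = 15 (Z = Mul(-3, -5) = 15)
Function('H')(Q) = Rational(-11, 5) (Function('H')(Q) = Add(Rational(4, 5), Mul(Rational(-1, 5), 15)) = Add(Rational(4, 5), -3) = Rational(-11, 5))
Function('m')(h) = Add(-48, h) (Function('m')(h) = Add(h, Mul(-3, Pow(-4, 2))) = Add(h, Mul(-3, 16)) = Add(h, -48) = Add(-48, h))
Mul(438, Function('m')(Function('H')(Mul(4, Pow(-4, -1))))) = Mul(438, Add(-48, Rational(-11, 5))) = Mul(438, Rational(-251, 5)) = Rational(-109938, 5)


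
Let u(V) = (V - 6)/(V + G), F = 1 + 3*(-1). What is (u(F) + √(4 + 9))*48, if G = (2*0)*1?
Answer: 192 + 48*√13 ≈ 365.07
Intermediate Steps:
G = 0 (G = 0*1 = 0)
F = -2 (F = 1 - 3 = -2)
u(V) = (-6 + V)/V (u(V) = (V - 6)/(V + 0) = (-6 + V)/V)
(u(F) + √(4 + 9))*48 = ((-6 - 2)/(-2) + √(4 + 9))*48 = (-½*(-8) + √13)*48 = (4 + √13)*48 = 192 + 48*√13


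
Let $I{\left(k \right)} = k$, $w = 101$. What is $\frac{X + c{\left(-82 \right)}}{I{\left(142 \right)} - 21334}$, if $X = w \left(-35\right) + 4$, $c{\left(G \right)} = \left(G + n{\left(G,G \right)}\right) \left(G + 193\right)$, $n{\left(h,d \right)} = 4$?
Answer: $\frac{4063}{7064} \approx 0.57517$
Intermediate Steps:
$c{\left(G \right)} = \left(4 + G\right) \left(193 + G\right)$ ($c{\left(G \right)} = \left(G + 4\right) \left(G + 193\right) = \left(4 + G\right) \left(193 + G\right)$)
$X = -3531$ ($X = 101 \left(-35\right) + 4 = -3535 + 4 = -3531$)
$\frac{X + c{\left(-82 \right)}}{I{\left(142 \right)} - 21334} = \frac{-3531 + \left(772 + \left(-82\right)^{2} + 197 \left(-82\right)\right)}{142 - 21334} = \frac{-3531 + \left(772 + 6724 - 16154\right)}{-21192} = \left(-3531 - 8658\right) \left(- \frac{1}{21192}\right) = \left(-12189\right) \left(- \frac{1}{21192}\right) = \frac{4063}{7064}$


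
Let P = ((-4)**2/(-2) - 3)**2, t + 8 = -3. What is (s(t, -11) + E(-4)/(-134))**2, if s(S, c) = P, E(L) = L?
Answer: 65755881/4489 ≈ 14648.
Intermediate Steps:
t = -11 (t = -8 - 3 = -11)
P = 121 (P = (16*(-1/2) - 3)**2 = (-8 - 3)**2 = (-11)**2 = 121)
s(S, c) = 121
(s(t, -11) + E(-4)/(-134))**2 = (121 - 4/(-134))**2 = (121 - 4*(-1/134))**2 = (121 + 2/67)**2 = (8109/67)**2 = 65755881/4489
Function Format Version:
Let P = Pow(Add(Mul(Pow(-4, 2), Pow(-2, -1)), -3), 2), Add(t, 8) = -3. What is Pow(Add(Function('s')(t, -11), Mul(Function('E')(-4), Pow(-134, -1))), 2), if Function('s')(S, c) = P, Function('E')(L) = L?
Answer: Rational(65755881, 4489) ≈ 14648.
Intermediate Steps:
t = -11 (t = Add(-8, -3) = -11)
P = 121 (P = Pow(Add(Mul(16, Rational(-1, 2)), -3), 2) = Pow(Add(-8, -3), 2) = Pow(-11, 2) = 121)
Function('s')(S, c) = 121
Pow(Add(Function('s')(t, -11), Mul(Function('E')(-4), Pow(-134, -1))), 2) = Pow(Add(121, Mul(-4, Pow(-134, -1))), 2) = Pow(Add(121, Mul(-4, Rational(-1, 134))), 2) = Pow(Add(121, Rational(2, 67)), 2) = Pow(Rational(8109, 67), 2) = Rational(65755881, 4489)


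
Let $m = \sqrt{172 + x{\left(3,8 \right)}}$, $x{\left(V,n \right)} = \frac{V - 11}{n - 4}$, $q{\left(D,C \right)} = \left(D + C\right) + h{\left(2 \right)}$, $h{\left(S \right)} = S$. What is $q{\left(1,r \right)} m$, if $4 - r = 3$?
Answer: $4 \sqrt{170} \approx 52.154$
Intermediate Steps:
$r = 1$ ($r = 4 - 3 = 1$)
$q{\left(D,C \right)} = 2 + C + D$ ($q{\left(D,C \right)} = \left(D + C\right) + 2 = \left(C + D\right) + 2 = 2 + C + D$)
$x{\left(V,n \right)} = \frac{-11 + V}{-4 + n}$
$m = \sqrt{170}$ ($m = \sqrt{172 + \frac{-11 + 3}{-4 + 8}} = \sqrt{172 + \frac{1}{4} \left(-8\right)} = \sqrt{172 - 2} = \sqrt{170} \approx 13.038$)
$q{\left(1,r \right)} m = \left(2 + 1 + 1\right) \sqrt{170} = 4 \sqrt{170}$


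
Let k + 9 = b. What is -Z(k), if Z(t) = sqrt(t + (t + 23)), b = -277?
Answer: -3*I*sqrt(61) ≈ -23.431*I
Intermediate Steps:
k = -286 (k = -9 - 277 = -286)
Z(t) = sqrt(23 + 2*t) (Z(t) = sqrt(t + (23 + t)) = sqrt(23 + 2*t))
-Z(k) = -sqrt(23 + 2*(-286)) = -sqrt(23 - 572) = -sqrt(-549) = -3*I*sqrt(61)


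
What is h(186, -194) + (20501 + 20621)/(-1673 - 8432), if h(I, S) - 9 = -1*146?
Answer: -1425507/10105 ≈ -141.07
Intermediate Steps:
h(I, S) = -137 (h(I, S) = 9 - 1*146 = 9 - 146 = -137)
h(186, -194) + (20501 + 20621)/(-1673 - 8432) = -137 + (20501 + 20621)/(-1673 - 8432) = -137 + 41122/(-10105) = -137 + 41122*(-1/10105) = -137 - 41122/10105 = -1425507/10105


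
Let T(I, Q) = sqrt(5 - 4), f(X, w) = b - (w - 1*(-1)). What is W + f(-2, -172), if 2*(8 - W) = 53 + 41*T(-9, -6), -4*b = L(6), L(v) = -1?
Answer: 529/4 ≈ 132.25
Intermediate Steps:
b = 1/4 (b = -1/4*(-1) = 1/4 ≈ 0.25000)
f(X, w) = -3/4 - w (f(X, w) = 1/4 - (w - 1*(-1)) = 1/4 - (w + 1) = 1/4 - (1 + w) = 1/4 + (-1 - w) = -3/4 - w)
T(I, Q) = 1 (T(I, Q) = sqrt(1) = 1)
W = -39 (W = 8 - (53 + 41*1)/2 = 8 - (53 + 41)/2 = 8 - 1/2*94 = 8 - 47 = -39)
W + f(-2, -172) = -39 + (-3/4 - 1*(-172)) = -39 + (-3/4 + 172) = -39 + 685/4 = 529/4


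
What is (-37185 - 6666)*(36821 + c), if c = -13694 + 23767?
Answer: -2056348794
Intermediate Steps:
c = 10073
(-37185 - 6666)*(36821 + c) = (-37185 - 6666)*(36821 + 10073) = -43851*46894 = -2056348794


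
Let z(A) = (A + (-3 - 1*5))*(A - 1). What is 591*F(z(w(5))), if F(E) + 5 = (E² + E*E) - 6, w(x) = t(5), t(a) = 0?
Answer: 69147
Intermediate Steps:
w(x) = 0
z(A) = (-1 + A)*(-8 + A) (z(A) = (A + (-3 - 5))*(-1 + A) = (A - 8)*(-1 + A) = (-8 + A)*(-1 + A) = (-1 + A)*(-8 + A))
F(E) = -11 + 2*E² (F(E) = -5 + ((E² + E*E) - 6) = -5 + ((E² + E²) - 6) = -5 + (2*E² - 6) = -5 + (-6 + 2*E²) = -11 + 2*E²)
591*F(z(w(5))) = 591*(-11 + 2*(8 + 0² - 9*0)²) = 591*(-11 + 2*(8 + 0 + 0)²) = 591*(-11 + 2*8²) = 591*(-11 + 2*64) = 591*(-11 + 128) = 591*117 = 69147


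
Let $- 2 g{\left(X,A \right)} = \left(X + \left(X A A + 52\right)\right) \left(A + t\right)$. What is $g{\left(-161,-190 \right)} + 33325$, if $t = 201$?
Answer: $\frac{64000949}{2} \approx 3.2 \cdot 10^{7}$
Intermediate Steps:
$g{\left(X,A \right)} = - \frac{\left(201 + A\right) \left(52 + X + X A^{2}\right)}{2}$ ($g{\left(X,A \right)} = - \frac{\left(X + \left(X A A + 52\right)\right) \left(A + 201\right)}{2} = - \frac{\left(X + \left(A X A + 52\right)\right) \left(201 + A\right)}{2} = - \frac{\left(X + \left(X A^{2} + 52\right)\right) \left(201 + A\right)}{2} = - \frac{\left(X + \left(52 + X A^{2}\right)\right) \left(201 + A\right)}{2} = - \frac{\left(52 + X + X A^{2}\right) \left(201 + A\right)}{2} = - \frac{\left(201 + A\right) \left(52 + X + X A^{2}\right)}{2}$)
$g{\left(-161,-190 \right)} + 33325 = \left(-5226 - -4940 - - \frac{32361}{2} - - \frac{32361 \left(-190\right)^{2}}{2} - \left(-95\right) \left(-161\right) - - \frac{161 \left(-190\right)^{3}}{2}\right) + 33325 = \left(-5226 + 4940 + \frac{32361}{2} - \left(- \frac{32361}{2}\right) 36100 - 15295 - \left(- \frac{161}{2}\right) \left(-6859000\right)\right) + 33325 = \left(-5226 + 4940 + \frac{32361}{2} + 584116050 - 15295 - 552149500\right) + 33325 = \frac{63934299}{2} + 33325 = \frac{64000949}{2}$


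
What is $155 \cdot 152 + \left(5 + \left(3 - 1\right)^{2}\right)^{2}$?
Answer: $23641$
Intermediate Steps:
$155 \cdot 152 + \left(5 + \left(3 - 1\right)^{2}\right)^{2} = 23560 + \left(5 + 2^{2}\right)^{2} = 23560 + \left(5 + 4\right)^{2} = 23560 + 9^{2} = 23560 + 81 = 23641$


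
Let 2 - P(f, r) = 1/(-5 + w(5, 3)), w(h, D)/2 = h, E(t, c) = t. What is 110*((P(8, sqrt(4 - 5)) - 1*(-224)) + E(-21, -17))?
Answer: 22528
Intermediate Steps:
w(h, D) = 2*h
P(f, r) = 9/5 (P(f, r) = 2 - 1/(-5 + 2*5) = 2 - 1/(-5 + 10) = 2 - 1/5 = 9/5)
110*((P(8, sqrt(4 - 5)) - 1*(-224)) + E(-21, -17)) = 110*((9/5 - 1*(-224)) - 21) = 110*((9/5 + 224) - 21) = 110*(1129/5 - 21) = 110*(1024/5) = 22528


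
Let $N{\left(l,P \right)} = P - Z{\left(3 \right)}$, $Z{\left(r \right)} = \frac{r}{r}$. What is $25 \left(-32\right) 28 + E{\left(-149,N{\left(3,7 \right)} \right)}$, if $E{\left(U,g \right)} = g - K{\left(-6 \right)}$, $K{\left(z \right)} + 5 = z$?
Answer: $-22383$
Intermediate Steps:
$Z{\left(r \right)} = 1$
$K{\left(z \right)} = -5 + z$
$N{\left(l,P \right)} = -1 + P$ ($N{\left(l,P \right)} = P - 1 = -1 + P$)
$E{\left(U,g \right)} = 11 + g$ ($E{\left(U,g \right)} = g - \left(-5 - 6\right) = g - -11 = g + 11 = 11 + g$)
$25 \left(-32\right) 28 + E{\left(-149,N{\left(3,7 \right)} \right)} = 25 \left(-32\right) 28 + \left(11 + \left(-1 + 7\right)\right) = \left(-800\right) 28 + \left(11 + 6\right) = -22400 + 17 = -22383$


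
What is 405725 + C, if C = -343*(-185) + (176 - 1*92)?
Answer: 469264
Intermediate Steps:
C = 63539 (C = 63455 + (176 - 92) = 63455 + 84 = 63539)
405725 + C = 405725 + 63539 = 469264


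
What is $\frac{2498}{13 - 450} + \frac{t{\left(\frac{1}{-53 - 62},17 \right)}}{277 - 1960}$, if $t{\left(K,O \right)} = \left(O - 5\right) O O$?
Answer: $- \frac{112150}{14421} \approx -7.7769$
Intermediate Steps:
$t{\left(K,O \right)} = O^{2} \left(-5 + O\right)$ ($t{\left(K,O \right)} = \left(-5 + O\right) O O = O \left(-5 + O\right) O = O^{2} \left(-5 + O\right)$)
$\frac{2498}{13 - 450} + \frac{t{\left(\frac{1}{-53 - 62},17 \right)}}{277 - 1960} = \frac{2498}{13 - 450} + \frac{17^{2} \left(-5 + 17\right)}{277 - 1960} = \frac{2498}{13 - 450} + \frac{289 \cdot 12}{277 - 1960} = \frac{2498}{-437} + \frac{3468}{-1683} = 2498 \left(- \frac{1}{437}\right) + 3468 \left(- \frac{1}{1683}\right) = - \frac{2498}{437} - \frac{68}{33} = - \frac{112150}{14421}$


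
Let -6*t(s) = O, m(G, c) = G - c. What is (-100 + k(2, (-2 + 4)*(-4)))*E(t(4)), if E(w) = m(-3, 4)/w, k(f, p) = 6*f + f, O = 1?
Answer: -3612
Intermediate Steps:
t(s) = -⅙ (t(s) = -⅙*1 = -⅙)
k(f, p) = 7*f
E(w) = -7/w (E(w) = (-3 - 1*4)/w = (-3 - 4)/w = -7/w)
(-100 + k(2, (-2 + 4)*(-4)))*E(t(4)) = (-100 + 7*2)*(-7/(-⅙)) = (-100 + 14)*(-7*(-6)) = -86*42 = -3612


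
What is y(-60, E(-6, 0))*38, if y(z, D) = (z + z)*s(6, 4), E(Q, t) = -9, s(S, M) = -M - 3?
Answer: 31920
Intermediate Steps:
s(S, M) = -3 - M
y(z, D) = -14*z (y(z, D) = (z + z)*(-3 - 1*4) = (2*z)*(-3 - 4) = (2*z)*(-7) = -14*z)
y(-60, E(-6, 0))*38 = -14*(-60)*38 = 840*38 = 31920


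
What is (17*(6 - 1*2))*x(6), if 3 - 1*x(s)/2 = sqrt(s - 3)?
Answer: 408 - 136*sqrt(3) ≈ 172.44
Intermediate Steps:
x(s) = 6 - 2*sqrt(-3 + s) (x(s) = 6 - 2*sqrt(s - 3) = 6 - 2*sqrt(-3 + s))
(17*(6 - 1*2))*x(6) = (17*(6 - 1*2))*(6 - 2*sqrt(-3 + 6)) = (17*(6 - 2))*(6 - 2*sqrt(3)) = (17*4)*(6 - 2*sqrt(3)) = 68*(6 - 2*sqrt(3)) = 408 - 136*sqrt(3)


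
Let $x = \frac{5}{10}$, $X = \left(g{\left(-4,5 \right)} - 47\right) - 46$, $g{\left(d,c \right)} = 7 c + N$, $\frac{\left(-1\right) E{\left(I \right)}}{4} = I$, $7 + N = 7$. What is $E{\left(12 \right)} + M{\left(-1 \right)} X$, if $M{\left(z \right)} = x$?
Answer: $-77$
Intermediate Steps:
$N = 0$ ($N = -7 + 7 = 0$)
$E{\left(I \right)} = - 4 I$
$g{\left(d,c \right)} = 7 c$ ($g{\left(d,c \right)} = 7 c + 0 = 7 c$)
$X = -58$ ($X = \left(7 \cdot 5 - 47\right) - 46 = \left(35 - 47\right) - 46 = -12 - 46 = -58$)
$x = \frac{1}{2}$ ($x = 5 \cdot \frac{1}{10} = \frac{1}{2} \approx 0.5$)
$M{\left(z \right)} = \frac{1}{2}$
$E{\left(12 \right)} + M{\left(-1 \right)} X = \left(-4\right) 12 + \frac{1}{2} \left(-58\right) = -48 - 29 = -77$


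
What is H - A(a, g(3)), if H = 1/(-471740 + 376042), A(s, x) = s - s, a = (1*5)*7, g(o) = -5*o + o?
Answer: -1/95698 ≈ -1.0450e-5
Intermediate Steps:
g(o) = -4*o
a = 35 (a = 5*7 = 35)
A(s, x) = 0
H = -1/95698 (H = 1/(-95698) = -1/95698 ≈ -1.0450e-5)
H - A(a, g(3)) = -1/95698 - 1*0 = -1/95698 + 0 = -1/95698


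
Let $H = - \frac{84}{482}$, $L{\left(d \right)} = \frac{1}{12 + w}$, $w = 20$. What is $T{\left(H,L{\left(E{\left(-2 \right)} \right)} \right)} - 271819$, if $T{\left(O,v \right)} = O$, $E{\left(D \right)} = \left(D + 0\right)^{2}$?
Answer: $- \frac{65508421}{241} \approx -2.7182 \cdot 10^{5}$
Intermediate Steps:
$E{\left(D \right)} = D^{2}$
$L{\left(d \right)} = \frac{1}{32}$ ($L{\left(d \right)} = \frac{1}{12 + 20} = \frac{1}{32}$)
$H = - \frac{42}{241}$ ($H = \left(-84\right) \frac{1}{482} = - \frac{42}{241} \approx -0.17427$)
$T{\left(H,L{\left(E{\left(-2 \right)} \right)} \right)} - 271819 = - \frac{42}{241} - 271819 = - \frac{65508421}{241}$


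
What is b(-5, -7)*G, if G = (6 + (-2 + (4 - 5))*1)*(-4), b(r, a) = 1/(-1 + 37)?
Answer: -1/3 ≈ -0.33333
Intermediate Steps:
b(r, a) = 1/36
G = -12 (G = (6 + (-2 - 1)*1)*(-4) = (6 - 3*1)*(-4) = (6 - 3)*(-4) = 3*(-4) = -12)
b(-5, -7)*G = (1/36)*(-12) = -1/3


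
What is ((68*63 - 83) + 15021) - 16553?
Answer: 2669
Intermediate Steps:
((68*63 - 83) + 15021) - 16553 = ((4284 - 83) + 15021) - 16553 = (4201 + 15021) - 16553 = 19222 - 16553 = 2669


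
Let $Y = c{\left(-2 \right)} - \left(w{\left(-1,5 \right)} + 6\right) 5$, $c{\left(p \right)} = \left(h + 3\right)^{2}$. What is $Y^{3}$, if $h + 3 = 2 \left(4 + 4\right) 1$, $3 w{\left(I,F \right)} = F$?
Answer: $\frac{278445077}{27} \approx 1.0313 \cdot 10^{7}$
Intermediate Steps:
$w{\left(I,F \right)} = \frac{F}{3}$
$h = 13$ ($h = -3 + 2 \left(4 + 4\right) 1 = -3 + 2 \cdot 8 \cdot 1 = -3 + 16 \cdot 1 = -3 + 16 = 13$)
$c{\left(p \right)} = 256$ ($c{\left(p \right)} = \left(13 + 3\right)^{2} = 16^{2} = 256$)
$Y = \frac{653}{3}$ ($Y = 256 - \left(\frac{1}{3} \cdot 5 + 6\right) 5 = 256 - \left(\frac{5}{3} + 6\right) 5 = 256 - \frac{23}{3} \cdot 5 = 256 - \frac{115}{3} = \frac{653}{3} \approx 217.67$)
$Y^{3} = \left(\frac{653}{3}\right)^{3} = \frac{278445077}{27}$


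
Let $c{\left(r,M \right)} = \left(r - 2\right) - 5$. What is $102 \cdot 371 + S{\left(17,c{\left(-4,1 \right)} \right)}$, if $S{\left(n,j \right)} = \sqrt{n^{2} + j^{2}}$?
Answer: $37842 + \sqrt{410} \approx 37862.0$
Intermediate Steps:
$c{\left(r,M \right)} = -7 + r$ ($c{\left(r,M \right)} = \left(-2 + r\right) - 5 = -7 + r$)
$S{\left(n,j \right)} = \sqrt{j^{2} + n^{2}}$
$102 \cdot 371 + S{\left(17,c{\left(-4,1 \right)} \right)} = 102 \cdot 371 + \sqrt{\left(-7 - 4\right)^{2} + 17^{2}} = 37842 + \sqrt{\left(-11\right)^{2} + 289} = 37842 + \sqrt{121 + 289} = 37842 + \sqrt{410}$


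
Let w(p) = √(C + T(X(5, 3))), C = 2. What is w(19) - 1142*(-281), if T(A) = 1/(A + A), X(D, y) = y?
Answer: 320902 + √78/6 ≈ 3.2090e+5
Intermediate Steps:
T(A) = 1/(2*A)
w(p) = √78/6 (w(p) = √(2 + (½)/3) = √(2 + (½)*(⅓)) = √(2 + ⅙) = √(13/6) = √78/6)
w(19) - 1142*(-281) = √78/6 - 1142*(-281) = √78/6 + 320902 = 320902 + √78/6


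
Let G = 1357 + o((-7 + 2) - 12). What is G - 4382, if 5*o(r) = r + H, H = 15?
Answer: -15127/5 ≈ -3025.4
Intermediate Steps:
o(r) = 3 + r/5 (o(r) = (r + 15)/5 = (15 + r)/5 = 3 + r/5)
G = 6783/5 (G = 1357 + (3 + ((-7 + 2) - 12)/5) = 1357 + (3 + (-5 - 12)/5) = 1357 + (3 + (⅕)*(-17)) = 1357 + (3 - 17/5) = 1357 - ⅖ = 6783/5 ≈ 1356.6)
G - 4382 = 6783/5 - 4382 = -15127/5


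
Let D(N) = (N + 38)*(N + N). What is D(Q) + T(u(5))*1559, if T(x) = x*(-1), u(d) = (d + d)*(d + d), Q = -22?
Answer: -156604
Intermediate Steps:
u(d) = 4*d² (u(d) = (2*d)*(2*d) = 4*d²)
D(N) = 2*N*(38 + N) (D(N) = (38 + N)*(2*N) = 2*N*(38 + N))
T(x) = -x
D(Q) + T(u(5))*1559 = 2*(-22)*(38 - 22) - 4*5²*1559 = 2*(-22)*16 - 4*25*1559 = -704 - 1*100*1559 = -704 - 100*1559 = -704 - 155900 = -156604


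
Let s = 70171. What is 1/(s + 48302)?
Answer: 1/118473 ≈ 8.4407e-6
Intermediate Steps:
1/(s + 48302) = 1/(70171 + 48302) = 1/118473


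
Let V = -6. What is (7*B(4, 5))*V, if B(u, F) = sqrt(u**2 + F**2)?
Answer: -42*sqrt(41) ≈ -268.93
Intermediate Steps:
B(u, F) = sqrt(F**2 + u**2)
(7*B(4, 5))*V = (7*sqrt(5**2 + 4**2))*(-6) = (7*sqrt(25 + 16))*(-6) = (7*sqrt(41))*(-6) = -42*sqrt(41)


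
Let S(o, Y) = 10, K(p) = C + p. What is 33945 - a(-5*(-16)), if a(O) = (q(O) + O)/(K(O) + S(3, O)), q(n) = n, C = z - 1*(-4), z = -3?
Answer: 3088835/91 ≈ 33943.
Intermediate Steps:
C = 1 (C = -3 - 1*(-4) = -3 + 4 = 1)
K(p) = 1 + p
a(O) = 2*O/(11 + O) (a(O) = (O + O)/((1 + O) + 10) = (2*O)/(11 + O) = 2*O/(11 + O))
33945 - a(-5*(-16)) = 33945 - 2*(-5*(-16))/(11 - 5*(-16)) = 33945 - 2*80/(11 + 80) = 33945 - 2*80/91 = 33945 - 1*160/91 = 33945 - 160/91 = 3088835/91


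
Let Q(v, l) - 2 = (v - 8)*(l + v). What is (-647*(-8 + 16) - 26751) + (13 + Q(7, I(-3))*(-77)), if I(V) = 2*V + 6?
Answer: -31529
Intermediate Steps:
I(V) = 6 + 2*V
Q(v, l) = 2 + (-8 + v)*(l + v) (Q(v, l) = 2 + (v - 8)*(l + v) = 2 + (-8 + v)*(l + v))
(-647*(-8 + 16) - 26751) + (13 + Q(7, I(-3))*(-77)) = (-647*(-8 + 16) - 26751) + (13 + (2 + 7² - 8*(6 + 2*(-3)) - 8*7 + (6 + 2*(-3))*7)*(-77)) = (-647*8 - 26751) + (13 + (2 + 49 - 8*(6 - 6) - 56 + (6 - 6)*7)*(-77)) = (-5176 - 26751) + (13 + (2 + 49 - 8*0 - 56 + 0*7)*(-77)) = -31927 + (13 + (2 + 49 + 0 - 56 + 0)*(-77)) = -31927 + (13 - 5*(-77)) = -31927 + (13 + 385) = -31927 + 398 = -31529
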